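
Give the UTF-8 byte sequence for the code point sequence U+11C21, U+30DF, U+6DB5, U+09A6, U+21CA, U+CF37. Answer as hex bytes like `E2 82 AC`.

F0 91 B0 A1 E3 83 9F E6 B6 B5 E0 A6 A6 E2 87 8A EC BC B7

U+11C21: 4-byte form → F0 91 B0 A1.
U+30DF: 3-byte form → E3 83 9F.
U+6DB5: 3-byte form → E6 B6 B5.
U+09A6: 3-byte form → E0 A6 A6.
U+21CA: 3-byte form → E2 87 8A.
U+CF37: 3-byte form → EC BC B7.
Concatenated (19 bytes): F0 91 B0 A1 E3 83 9F E6 B6 B5 E0 A6 A6 E2 87 8A EC BC B7.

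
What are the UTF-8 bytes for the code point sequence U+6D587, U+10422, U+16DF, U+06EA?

U+6D587: 4-byte form → F1 AD 96 87.
U+10422: 4-byte form → F0 90 90 A2.
U+16DF: 3-byte form → E1 9B 9F.
U+06EA: 2-byte form → DB AA.
Concatenated (13 bytes): F1 AD 96 87 F0 90 90 A2 E1 9B 9F DB AA.

F1 AD 96 87 F0 90 90 A2 E1 9B 9F DB AA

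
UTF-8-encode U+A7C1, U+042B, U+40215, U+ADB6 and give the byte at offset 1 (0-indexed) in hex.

U+A7C1 → 3-byte form EA 9F 81 at offsets 0–2.
Offset 1 falls in char 1's range; it's byte 2 of EA 9F 81 = 0x9F.

0x9F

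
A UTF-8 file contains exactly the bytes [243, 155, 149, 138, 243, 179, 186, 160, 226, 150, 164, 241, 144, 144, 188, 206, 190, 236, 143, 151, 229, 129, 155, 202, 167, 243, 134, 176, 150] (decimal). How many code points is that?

9

Byte at offset 0: 0xF3 = 11110011 → 4-byte char (#1). Advance 4.
Byte at offset 4: 0xF3 = 11110011 → 4-byte char (#2). Advance 4.
Byte at offset 8: 0xE2 = 11100010 → 3-byte char (#3). Advance 3.
Byte at offset 11: 0xF1 = 11110001 → 4-byte char (#4). Advance 4.
Byte at offset 15: 0xCE = 11001110 → 2-byte char (#5). Advance 2.
Byte at offset 17: 0xEC = 11101100 → 3-byte char (#6). Advance 3.
Byte at offset 20: 0xE5 = 11100101 → 3-byte char (#7). Advance 3.
Byte at offset 23: 0xCA = 11001010 → 2-byte char (#8). Advance 2.
Byte at offset 25: 0xF3 = 11110011 → 4-byte char (#9). Advance 4.
Reached end at offset 29 after 9 code points.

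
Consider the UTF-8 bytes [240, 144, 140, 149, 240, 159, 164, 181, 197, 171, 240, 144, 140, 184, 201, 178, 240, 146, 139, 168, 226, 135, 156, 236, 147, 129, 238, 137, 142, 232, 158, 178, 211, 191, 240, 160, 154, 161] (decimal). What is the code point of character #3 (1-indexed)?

U+016B

Offset 0: leading byte 0xF0 = 11110000 → 4-byte char #1 = F0 90 8C 95.
Offset 4: leading byte 0xF0 = 11110000 → 4-byte char #2 = F0 9F A4 B5.
Offset 8: leading byte 0xC5 = 11000101 → 2-byte char #3 = C5 AB.
Leading byte 0xC5 = 11000101 matches 110xxxxx → 2-byte sequence.
Byte 1: 0xC5 = 11000101, payload 00101 (5 bits).
Byte 2: 0xAB = 10101011 (10xxxxxx ✓), payload 101011.
Concatenate: 00101101011 = 0x16B (11 bits → U+016B).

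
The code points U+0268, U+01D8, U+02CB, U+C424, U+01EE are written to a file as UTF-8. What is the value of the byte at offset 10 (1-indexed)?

0xC7

1-indexed offset 10 is 0-indexed offset 9.
U+0268 → 2-byte form C9 A8 at offsets 0–1.
U+01D8 → 2-byte form C7 98 at offsets 2–3.
U+02CB → 2-byte form CB 8B at offsets 4–5.
U+C424 → 3-byte form EC 90 A4 at offsets 6–8.
U+01EE → 2-byte form C7 AE at offsets 9–10.
Offset 9 falls in char 5's range; it's byte 1 of C7 AE = 0xC7.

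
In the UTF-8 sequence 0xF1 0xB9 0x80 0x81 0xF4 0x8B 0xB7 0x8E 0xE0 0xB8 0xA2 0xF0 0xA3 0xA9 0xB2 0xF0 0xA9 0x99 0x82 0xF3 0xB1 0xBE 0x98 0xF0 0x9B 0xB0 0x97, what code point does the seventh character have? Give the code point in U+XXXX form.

U+1BC17

Offset 0: leading byte 0xF1 = 11110001 → 4-byte char #1 = F1 B9 80 81.
Offset 4: leading byte 0xF4 = 11110100 → 4-byte char #2 = F4 8B B7 8E.
Offset 8: leading byte 0xE0 = 11100000 → 3-byte char #3 = E0 B8 A2.
Offset 11: leading byte 0xF0 = 11110000 → 4-byte char #4 = F0 A3 A9 B2.
Offset 15: leading byte 0xF0 = 11110000 → 4-byte char #5 = F0 A9 99 82.
Offset 19: leading byte 0xF3 = 11110011 → 4-byte char #6 = F3 B1 BE 98.
Offset 23: leading byte 0xF0 = 11110000 → 4-byte char #7 = F0 9B B0 97.
Leading byte 0xF0 = 11110000 matches 11110xxx → 4-byte sequence.
Byte 1: 0xF0 = 11110000, payload 000 (3 bits).
Byte 2: 0x9B = 10011011 (10xxxxxx ✓), payload 011011.
Byte 3: 0xB0 = 10110000 (10xxxxxx ✓), payload 110000.
Byte 4: 0x97 = 10010111 (10xxxxxx ✓), payload 010111.
Concatenate: 000011011110000010111 = 0x1BC17 (21 bits → U+1BC17).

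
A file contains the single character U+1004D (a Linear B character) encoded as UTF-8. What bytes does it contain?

F0 90 81 8D

U+1004D = 0x1004D = 65613 decimal. In range U+10000–U+10FFFF → 4-byte form: 11110xxx 10xxxxxx 10xxxxxx 10xxxxxx.
Binary (21 bits): 000010000000001001101.
Split 3+6+6+6: 000 | 010000 | 000001 | 001101.
Byte 1: 11110000 = 0xF0.
Byte 2: 10010000 = 0x90.
Byte 3: 10000001 = 0x81.
Byte 4: 10001101 = 0x8D.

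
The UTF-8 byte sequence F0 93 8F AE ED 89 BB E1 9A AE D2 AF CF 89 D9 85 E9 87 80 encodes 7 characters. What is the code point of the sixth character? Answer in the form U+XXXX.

Offset 0: leading byte 0xF0 = 11110000 → 4-byte char #1 = F0 93 8F AE.
Offset 4: leading byte 0xED = 11101101 → 3-byte char #2 = ED 89 BB.
Offset 7: leading byte 0xE1 = 11100001 → 3-byte char #3 = E1 9A AE.
Offset 10: leading byte 0xD2 = 11010010 → 2-byte char #4 = D2 AF.
Offset 12: leading byte 0xCF = 11001111 → 2-byte char #5 = CF 89.
Offset 14: leading byte 0xD9 = 11011001 → 2-byte char #6 = D9 85.
Leading byte 0xD9 = 11011001 matches 110xxxxx → 2-byte sequence.
Byte 1: 0xD9 = 11011001, payload 11001 (5 bits).
Byte 2: 0x85 = 10000101 (10xxxxxx ✓), payload 000101.
Concatenate: 11001000101 = 0x645 (11 bits → U+0645).

U+0645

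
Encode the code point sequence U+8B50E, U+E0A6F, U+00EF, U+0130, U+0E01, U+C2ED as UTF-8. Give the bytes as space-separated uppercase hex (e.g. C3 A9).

F2 8B 94 8E F3 A0 A9 AF C3 AF C4 B0 E0 B8 81 EC 8B AD

U+8B50E: 4-byte form → F2 8B 94 8E.
U+E0A6F: 4-byte form → F3 A0 A9 AF.
U+00EF: 2-byte form → C3 AF.
U+0130: 2-byte form → C4 B0.
U+0E01: 3-byte form → E0 B8 81.
U+C2ED: 3-byte form → EC 8B AD.
Concatenated (18 bytes): F2 8B 94 8E F3 A0 A9 AF C3 AF C4 B0 E0 B8 81 EC 8B AD.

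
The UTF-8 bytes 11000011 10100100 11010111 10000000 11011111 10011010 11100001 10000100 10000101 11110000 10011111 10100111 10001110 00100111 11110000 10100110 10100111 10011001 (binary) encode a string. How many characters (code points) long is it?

7

Byte at offset 0: 0xC3 = 11000011 → 2-byte char (#1). Advance 2.
Byte at offset 2: 0xD7 = 11010111 → 2-byte char (#2). Advance 2.
Byte at offset 4: 0xDF = 11011111 → 2-byte char (#3). Advance 2.
Byte at offset 6: 0xE1 = 11100001 → 3-byte char (#4). Advance 3.
Byte at offset 9: 0xF0 = 11110000 → 4-byte char (#5). Advance 4.
Byte at offset 13: 0x27 = 00100111 → 1-byte char (#6). Advance 1.
Byte at offset 14: 0xF0 = 11110000 → 4-byte char (#7). Advance 4.
Reached end at offset 18 after 7 code points.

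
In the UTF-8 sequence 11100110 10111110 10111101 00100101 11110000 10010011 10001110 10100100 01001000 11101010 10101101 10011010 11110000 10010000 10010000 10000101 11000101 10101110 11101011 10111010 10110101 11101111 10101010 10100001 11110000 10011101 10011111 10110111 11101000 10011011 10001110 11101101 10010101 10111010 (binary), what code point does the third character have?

Offset 0: leading byte 0xE6 = 11100110 → 3-byte char #1 = E6 BE BD.
Offset 3: leading byte 0x25 = 00100101 → 1-byte char #2 = 25.
Offset 4: leading byte 0xF0 = 11110000 → 4-byte char #3 = F0 93 8E A4.
Leading byte 0xF0 = 11110000 matches 11110xxx → 4-byte sequence.
Byte 1: 0xF0 = 11110000, payload 000 (3 bits).
Byte 2: 0x93 = 10010011 (10xxxxxx ✓), payload 010011.
Byte 3: 0x8E = 10001110 (10xxxxxx ✓), payload 001110.
Byte 4: 0xA4 = 10100100 (10xxxxxx ✓), payload 100100.
Concatenate: 000010011001110100100 = 0x133A4 (21 bits → U+133A4).

U+133A4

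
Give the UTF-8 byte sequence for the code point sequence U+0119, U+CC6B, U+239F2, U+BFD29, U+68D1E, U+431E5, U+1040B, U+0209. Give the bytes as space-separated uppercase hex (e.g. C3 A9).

C4 99 EC B1 AB F0 A3 A7 B2 F2 BF B4 A9 F1 A8 B4 9E F1 83 87 A5 F0 90 90 8B C8 89

U+0119: 2-byte form → C4 99.
U+CC6B: 3-byte form → EC B1 AB.
U+239F2: 4-byte form → F0 A3 A7 B2.
U+BFD29: 4-byte form → F2 BF B4 A9.
U+68D1E: 4-byte form → F1 A8 B4 9E.
U+431E5: 4-byte form → F1 83 87 A5.
U+1040B: 4-byte form → F0 90 90 8B.
U+0209: 2-byte form → C8 89.
Concatenated (27 bytes): C4 99 EC B1 AB F0 A3 A7 B2 F2 BF B4 A9 F1 A8 B4 9E F1 83 87 A5 F0 90 90 8B C8 89.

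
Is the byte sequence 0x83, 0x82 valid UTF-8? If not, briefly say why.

Byte 0x83 = 10000011 has the form 10xxxxxx — a continuation byte — but there is no preceding leading byte.

invalid (continuation byte with no leading byte)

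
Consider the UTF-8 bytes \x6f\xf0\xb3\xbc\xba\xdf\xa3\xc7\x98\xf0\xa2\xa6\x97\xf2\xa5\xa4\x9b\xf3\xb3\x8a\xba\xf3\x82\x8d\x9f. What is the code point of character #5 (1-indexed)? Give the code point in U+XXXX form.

U+22997

Offset 0: leading byte 0x6F = 01101111 → 1-byte char #1 = 6F.
Offset 1: leading byte 0xF0 = 11110000 → 4-byte char #2 = F0 B3 BC BA.
Offset 5: leading byte 0xDF = 11011111 → 2-byte char #3 = DF A3.
Offset 7: leading byte 0xC7 = 11000111 → 2-byte char #4 = C7 98.
Offset 9: leading byte 0xF0 = 11110000 → 4-byte char #5 = F0 A2 A6 97.
Leading byte 0xF0 = 11110000 matches 11110xxx → 4-byte sequence.
Byte 1: 0xF0 = 11110000, payload 000 (3 bits).
Byte 2: 0xA2 = 10100010 (10xxxxxx ✓), payload 100010.
Byte 3: 0xA6 = 10100110 (10xxxxxx ✓), payload 100110.
Byte 4: 0x97 = 10010111 (10xxxxxx ✓), payload 010111.
Concatenate: 000100010100110010111 = 0x22997 (21 bits → U+22997).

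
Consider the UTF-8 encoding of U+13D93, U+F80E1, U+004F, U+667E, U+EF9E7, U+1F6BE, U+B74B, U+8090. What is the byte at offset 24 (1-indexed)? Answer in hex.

1-indexed offset 24 is 0-indexed offset 23.
U+13D93 → 4-byte form F0 93 B6 93 at offsets 0–3.
U+F80E1 → 4-byte form F3 B8 83 A1 at offsets 4–7.
U+004F → 1-byte form 4F at offsets 8–8.
U+667E → 3-byte form E6 99 BE at offsets 9–11.
U+EF9E7 → 4-byte form F3 AF A7 A7 at offsets 12–15.
U+1F6BE → 4-byte form F0 9F 9A BE at offsets 16–19.
U+B74B → 3-byte form EB 9D 8B at offsets 20–22.
U+8090 → 3-byte form E8 82 90 at offsets 23–25.
Offset 23 falls in char 8's range; it's byte 1 of E8 82 90 = 0xE8.

0xE8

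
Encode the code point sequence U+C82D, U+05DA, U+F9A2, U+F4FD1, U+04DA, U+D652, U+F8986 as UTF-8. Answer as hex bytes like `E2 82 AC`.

U+C82D: 3-byte form → EC A0 AD.
U+05DA: 2-byte form → D7 9A.
U+F9A2: 3-byte form → EF A6 A2.
U+F4FD1: 4-byte form → F3 B4 BF 91.
U+04DA: 2-byte form → D3 9A.
U+D652: 3-byte form → ED 99 92.
U+F8986: 4-byte form → F3 B8 A6 86.
Concatenated (21 bytes): EC A0 AD D7 9A EF A6 A2 F3 B4 BF 91 D3 9A ED 99 92 F3 B8 A6 86.

EC A0 AD D7 9A EF A6 A2 F3 B4 BF 91 D3 9A ED 99 92 F3 B8 A6 86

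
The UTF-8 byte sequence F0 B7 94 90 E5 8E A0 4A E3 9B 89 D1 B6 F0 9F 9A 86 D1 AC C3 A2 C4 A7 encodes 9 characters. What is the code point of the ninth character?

Offset 0: leading byte 0xF0 = 11110000 → 4-byte char #1 = F0 B7 94 90.
Offset 4: leading byte 0xE5 = 11100101 → 3-byte char #2 = E5 8E A0.
Offset 7: leading byte 0x4A = 01001010 → 1-byte char #3 = 4A.
Offset 8: leading byte 0xE3 = 11100011 → 3-byte char #4 = E3 9B 89.
Offset 11: leading byte 0xD1 = 11010001 → 2-byte char #5 = D1 B6.
Offset 13: leading byte 0xF0 = 11110000 → 4-byte char #6 = F0 9F 9A 86.
Offset 17: leading byte 0xD1 = 11010001 → 2-byte char #7 = D1 AC.
Offset 19: leading byte 0xC3 = 11000011 → 2-byte char #8 = C3 A2.
Offset 21: leading byte 0xC4 = 11000100 → 2-byte char #9 = C4 A7.
Leading byte 0xC4 = 11000100 matches 110xxxxx → 2-byte sequence.
Byte 1: 0xC4 = 11000100, payload 00100 (5 bits).
Byte 2: 0xA7 = 10100111 (10xxxxxx ✓), payload 100111.
Concatenate: 00100100111 = 0x127 (11 bits → U+0127).

U+0127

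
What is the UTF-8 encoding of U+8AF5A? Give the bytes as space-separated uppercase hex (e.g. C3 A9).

U+8AF5A = 0x8AF5A = 569178 decimal. In range U+10000–U+10FFFF → 4-byte form: 11110xxx 10xxxxxx 10xxxxxx 10xxxxxx.
Binary (21 bits): 010001010111101011010.
Split 3+6+6+6: 010 | 001010 | 111101 | 011010.
Byte 1: 11110010 = 0xF2.
Byte 2: 10001010 = 0x8A.
Byte 3: 10111101 = 0xBD.
Byte 4: 10011010 = 0x9A.

F2 8A BD 9A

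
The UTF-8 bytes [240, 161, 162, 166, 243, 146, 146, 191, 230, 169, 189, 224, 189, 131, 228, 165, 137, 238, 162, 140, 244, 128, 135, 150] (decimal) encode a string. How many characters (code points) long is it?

7

Byte at offset 0: 0xF0 = 11110000 → 4-byte char (#1). Advance 4.
Byte at offset 4: 0xF3 = 11110011 → 4-byte char (#2). Advance 4.
Byte at offset 8: 0xE6 = 11100110 → 3-byte char (#3). Advance 3.
Byte at offset 11: 0xE0 = 11100000 → 3-byte char (#4). Advance 3.
Byte at offset 14: 0xE4 = 11100100 → 3-byte char (#5). Advance 3.
Byte at offset 17: 0xEE = 11101110 → 3-byte char (#6). Advance 3.
Byte at offset 20: 0xF4 = 11110100 → 4-byte char (#7). Advance 4.
Reached end at offset 24 after 7 code points.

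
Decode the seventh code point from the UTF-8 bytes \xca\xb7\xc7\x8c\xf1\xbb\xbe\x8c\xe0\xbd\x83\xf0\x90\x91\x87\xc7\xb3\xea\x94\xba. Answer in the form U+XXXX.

Offset 0: leading byte 0xCA = 11001010 → 2-byte char #1 = CA B7.
Offset 2: leading byte 0xC7 = 11000111 → 2-byte char #2 = C7 8C.
Offset 4: leading byte 0xF1 = 11110001 → 4-byte char #3 = F1 BB BE 8C.
Offset 8: leading byte 0xE0 = 11100000 → 3-byte char #4 = E0 BD 83.
Offset 11: leading byte 0xF0 = 11110000 → 4-byte char #5 = F0 90 91 87.
Offset 15: leading byte 0xC7 = 11000111 → 2-byte char #6 = C7 B3.
Offset 17: leading byte 0xEA = 11101010 → 3-byte char #7 = EA 94 BA.
Leading byte 0xEA = 11101010 matches 1110xxxx → 3-byte sequence.
Byte 1: 0xEA = 11101010, payload 1010 (4 bits).
Byte 2: 0x94 = 10010100 (10xxxxxx ✓), payload 010100.
Byte 3: 0xBA = 10111010 (10xxxxxx ✓), payload 111010.
Concatenate: 1010010100111010 = 0xA53A (16 bits → U+A53A).

U+A53A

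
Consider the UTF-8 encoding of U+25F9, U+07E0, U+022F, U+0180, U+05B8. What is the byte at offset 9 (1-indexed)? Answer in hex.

0x80

1-indexed offset 9 is 0-indexed offset 8.
U+25F9 → 3-byte form E2 97 B9 at offsets 0–2.
U+07E0 → 2-byte form DF A0 at offsets 3–4.
U+022F → 2-byte form C8 AF at offsets 5–6.
U+0180 → 2-byte form C6 80 at offsets 7–8.
Offset 8 falls in char 4's range; it's byte 2 of C6 80 = 0x80.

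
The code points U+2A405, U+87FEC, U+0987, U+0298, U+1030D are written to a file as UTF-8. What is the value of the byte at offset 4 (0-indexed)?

0xF2

U+2A405 → 4-byte form F0 AA 90 85 at offsets 0–3.
U+87FEC → 4-byte form F2 87 BF AC at offsets 4–7.
Offset 4 falls in char 2's range; it's byte 1 of F2 87 BF AC = 0xF2.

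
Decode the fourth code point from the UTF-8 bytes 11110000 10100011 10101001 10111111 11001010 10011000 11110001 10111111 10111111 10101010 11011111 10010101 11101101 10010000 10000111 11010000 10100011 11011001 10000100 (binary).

U+07D5

Offset 0: leading byte 0xF0 = 11110000 → 4-byte char #1 = F0 A3 A9 BF.
Offset 4: leading byte 0xCA = 11001010 → 2-byte char #2 = CA 98.
Offset 6: leading byte 0xF1 = 11110001 → 4-byte char #3 = F1 BF BF AA.
Offset 10: leading byte 0xDF = 11011111 → 2-byte char #4 = DF 95.
Leading byte 0xDF = 11011111 matches 110xxxxx → 2-byte sequence.
Byte 1: 0xDF = 11011111, payload 11111 (5 bits).
Byte 2: 0x95 = 10010101 (10xxxxxx ✓), payload 010101.
Concatenate: 11111010101 = 0x7D5 (11 bits → U+07D5).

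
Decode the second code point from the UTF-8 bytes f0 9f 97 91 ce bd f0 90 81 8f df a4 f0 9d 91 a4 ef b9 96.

Offset 0: leading byte 0xF0 = 11110000 → 4-byte char #1 = F0 9F 97 91.
Offset 4: leading byte 0xCE = 11001110 → 2-byte char #2 = CE BD.
Leading byte 0xCE = 11001110 matches 110xxxxx → 2-byte sequence.
Byte 1: 0xCE = 11001110, payload 01110 (5 bits).
Byte 2: 0xBD = 10111101 (10xxxxxx ✓), payload 111101.
Concatenate: 01110111101 = 0x3BD (11 bits → U+03BD).

U+03BD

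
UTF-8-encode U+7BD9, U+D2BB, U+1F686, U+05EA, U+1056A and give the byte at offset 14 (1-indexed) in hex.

1-indexed offset 14 is 0-indexed offset 13.
U+7BD9 → 3-byte form E7 AF 99 at offsets 0–2.
U+D2BB → 3-byte form ED 8A BB at offsets 3–5.
U+1F686 → 4-byte form F0 9F 9A 86 at offsets 6–9.
U+05EA → 2-byte form D7 AA at offsets 10–11.
U+1056A → 4-byte form F0 90 95 AA at offsets 12–15.
Offset 13 falls in char 5's range; it's byte 2 of F0 90 95 AA = 0x90.

0x90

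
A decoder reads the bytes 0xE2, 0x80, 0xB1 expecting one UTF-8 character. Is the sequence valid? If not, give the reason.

Leading byte 0xE2 = 11100010 → 3-byte form.
Continuation bytes 0x80=10000000, 0xB1=10110001 all match 10xxxxxx.
Decoded value 0x2031 is ≥ 0x800 (shortest form) and not a surrogate.

valid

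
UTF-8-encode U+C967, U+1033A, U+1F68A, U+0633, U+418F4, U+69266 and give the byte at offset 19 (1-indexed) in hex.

1-indexed offset 19 is 0-indexed offset 18.
U+C967 → 3-byte form EC A5 A7 at offsets 0–2.
U+1033A → 4-byte form F0 90 8C BA at offsets 3–6.
U+1F68A → 4-byte form F0 9F 9A 8A at offsets 7–10.
U+0633 → 2-byte form D8 B3 at offsets 11–12.
U+418F4 → 4-byte form F1 81 A3 B4 at offsets 13–16.
U+69266 → 4-byte form F1 A9 89 A6 at offsets 17–20.
Offset 18 falls in char 6's range; it's byte 2 of F1 A9 89 A6 = 0xA9.

0xA9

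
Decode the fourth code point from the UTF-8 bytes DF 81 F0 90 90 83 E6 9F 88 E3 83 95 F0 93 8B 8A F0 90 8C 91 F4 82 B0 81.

Offset 0: leading byte 0xDF = 11011111 → 2-byte char #1 = DF 81.
Offset 2: leading byte 0xF0 = 11110000 → 4-byte char #2 = F0 90 90 83.
Offset 6: leading byte 0xE6 = 11100110 → 3-byte char #3 = E6 9F 88.
Offset 9: leading byte 0xE3 = 11100011 → 3-byte char #4 = E3 83 95.
Leading byte 0xE3 = 11100011 matches 1110xxxx → 3-byte sequence.
Byte 1: 0xE3 = 11100011, payload 0011 (4 bits).
Byte 2: 0x83 = 10000011 (10xxxxxx ✓), payload 000011.
Byte 3: 0x95 = 10010101 (10xxxxxx ✓), payload 010101.
Concatenate: 0011000011010101 = 0x30D5 (16 bits → U+30D5).

U+30D5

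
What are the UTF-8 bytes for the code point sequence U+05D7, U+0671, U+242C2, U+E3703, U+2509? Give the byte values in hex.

U+05D7: 2-byte form → D7 97.
U+0671: 2-byte form → D9 B1.
U+242C2: 4-byte form → F0 A4 8B 82.
U+E3703: 4-byte form → F3 A3 9C 83.
U+2509: 3-byte form → E2 94 89.
Concatenated (15 bytes): D7 97 D9 B1 F0 A4 8B 82 F3 A3 9C 83 E2 94 89.

D7 97 D9 B1 F0 A4 8B 82 F3 A3 9C 83 E2 94 89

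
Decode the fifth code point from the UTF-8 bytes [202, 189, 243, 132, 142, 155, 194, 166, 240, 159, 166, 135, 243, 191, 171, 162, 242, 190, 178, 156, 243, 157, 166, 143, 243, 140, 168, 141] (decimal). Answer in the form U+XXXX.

U+FFAE2

Offset 0: leading byte 0xCA = 11001010 → 2-byte char #1 = CA BD.
Offset 2: leading byte 0xF3 = 11110011 → 4-byte char #2 = F3 84 8E 9B.
Offset 6: leading byte 0xC2 = 11000010 → 2-byte char #3 = C2 A6.
Offset 8: leading byte 0xF0 = 11110000 → 4-byte char #4 = F0 9F A6 87.
Offset 12: leading byte 0xF3 = 11110011 → 4-byte char #5 = F3 BF AB A2.
Leading byte 0xF3 = 11110011 matches 11110xxx → 4-byte sequence.
Byte 1: 0xF3 = 11110011, payload 011 (3 bits).
Byte 2: 0xBF = 10111111 (10xxxxxx ✓), payload 111111.
Byte 3: 0xAB = 10101011 (10xxxxxx ✓), payload 101011.
Byte 4: 0xA2 = 10100010 (10xxxxxx ✓), payload 100010.
Concatenate: 011111111101011100010 = 0xFFAE2 (21 bits → U+FFAE2).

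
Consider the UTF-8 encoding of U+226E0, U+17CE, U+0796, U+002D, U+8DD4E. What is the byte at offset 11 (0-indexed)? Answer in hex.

0x8D

U+226E0 → 4-byte form F0 A2 9B A0 at offsets 0–3.
U+17CE → 3-byte form E1 9F 8E at offsets 4–6.
U+0796 → 2-byte form DE 96 at offsets 7–8.
U+002D → 1-byte form 2D at offsets 9–9.
U+8DD4E → 4-byte form F2 8D B5 8E at offsets 10–13.
Offset 11 falls in char 5's range; it's byte 2 of F2 8D B5 8E = 0x8D.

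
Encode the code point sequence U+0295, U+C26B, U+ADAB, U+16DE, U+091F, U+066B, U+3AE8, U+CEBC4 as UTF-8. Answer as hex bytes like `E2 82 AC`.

U+0295: 2-byte form → CA 95.
U+C26B: 3-byte form → EC 89 AB.
U+ADAB: 3-byte form → EA B6 AB.
U+16DE: 3-byte form → E1 9B 9E.
U+091F: 3-byte form → E0 A4 9F.
U+066B: 2-byte form → D9 AB.
U+3AE8: 3-byte form → E3 AB A8.
U+CEBC4: 4-byte form → F3 8E AF 84.
Concatenated (23 bytes): CA 95 EC 89 AB EA B6 AB E1 9B 9E E0 A4 9F D9 AB E3 AB A8 F3 8E AF 84.

CA 95 EC 89 AB EA B6 AB E1 9B 9E E0 A4 9F D9 AB E3 AB A8 F3 8E AF 84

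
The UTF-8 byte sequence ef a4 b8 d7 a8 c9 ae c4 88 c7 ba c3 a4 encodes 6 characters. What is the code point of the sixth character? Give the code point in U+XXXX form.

Offset 0: leading byte 0xEF = 11101111 → 3-byte char #1 = EF A4 B8.
Offset 3: leading byte 0xD7 = 11010111 → 2-byte char #2 = D7 A8.
Offset 5: leading byte 0xC9 = 11001001 → 2-byte char #3 = C9 AE.
Offset 7: leading byte 0xC4 = 11000100 → 2-byte char #4 = C4 88.
Offset 9: leading byte 0xC7 = 11000111 → 2-byte char #5 = C7 BA.
Offset 11: leading byte 0xC3 = 11000011 → 2-byte char #6 = C3 A4.
Leading byte 0xC3 = 11000011 matches 110xxxxx → 2-byte sequence.
Byte 1: 0xC3 = 11000011, payload 00011 (5 bits).
Byte 2: 0xA4 = 10100100 (10xxxxxx ✓), payload 100100.
Concatenate: 00011100100 = 0xE4 (11 bits → U+00E4).

U+00E4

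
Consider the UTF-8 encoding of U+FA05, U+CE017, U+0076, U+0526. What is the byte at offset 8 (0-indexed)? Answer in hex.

0xD4

U+FA05 → 3-byte form EF A8 85 at offsets 0–2.
U+CE017 → 4-byte form F3 8E 80 97 at offsets 3–6.
U+0076 → 1-byte form 76 at offsets 7–7.
U+0526 → 2-byte form D4 A6 at offsets 8–9.
Offset 8 falls in char 4's range; it's byte 1 of D4 A6 = 0xD4.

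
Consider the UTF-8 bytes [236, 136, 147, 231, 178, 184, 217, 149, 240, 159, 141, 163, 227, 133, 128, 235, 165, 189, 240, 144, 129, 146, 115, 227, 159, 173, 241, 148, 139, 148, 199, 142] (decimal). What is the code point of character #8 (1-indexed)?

U+0073

Offset 0: leading byte 0xEC = 11101100 → 3-byte char #1 = EC 88 93.
Offset 3: leading byte 0xE7 = 11100111 → 3-byte char #2 = E7 B2 B8.
Offset 6: leading byte 0xD9 = 11011001 → 2-byte char #3 = D9 95.
Offset 8: leading byte 0xF0 = 11110000 → 4-byte char #4 = F0 9F 8D A3.
Offset 12: leading byte 0xE3 = 11100011 → 3-byte char #5 = E3 85 80.
Offset 15: leading byte 0xEB = 11101011 → 3-byte char #6 = EB A5 BD.
Offset 18: leading byte 0xF0 = 11110000 → 4-byte char #7 = F0 90 81 92.
Offset 22: leading byte 0x73 = 01110011 → 1-byte char #8 = 73.
Leading byte 0x73 = 01110011 matches 0xxxxxxx → 1-byte sequence.
Byte 1: 0x73 = 01110011, payload 1110011 (7 bits).
Concatenate: 1110011 = 0x73 (7 bits → U+0073).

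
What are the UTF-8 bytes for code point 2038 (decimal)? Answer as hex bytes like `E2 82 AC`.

DF B6

U+07F6 = 0x7F6 = 2038 decimal. In range U+0080–U+07FF → 2-byte form: 110xxxxx 10xxxxxx.
Binary (11 bits): 11111110110.
Split 5+6: 11111 | 110110.
Byte 1: 11011111 = 0xDF.
Byte 2: 10110110 = 0xB6.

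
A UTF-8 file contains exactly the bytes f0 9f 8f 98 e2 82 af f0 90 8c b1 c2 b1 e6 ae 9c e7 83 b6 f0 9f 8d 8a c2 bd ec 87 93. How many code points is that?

9

Byte at offset 0: 0xF0 = 11110000 → 4-byte char (#1). Advance 4.
Byte at offset 4: 0xE2 = 11100010 → 3-byte char (#2). Advance 3.
Byte at offset 7: 0xF0 = 11110000 → 4-byte char (#3). Advance 4.
Byte at offset 11: 0xC2 = 11000010 → 2-byte char (#4). Advance 2.
Byte at offset 13: 0xE6 = 11100110 → 3-byte char (#5). Advance 3.
Byte at offset 16: 0xE7 = 11100111 → 3-byte char (#6). Advance 3.
Byte at offset 19: 0xF0 = 11110000 → 4-byte char (#7). Advance 4.
Byte at offset 23: 0xC2 = 11000010 → 2-byte char (#8). Advance 2.
Byte at offset 25: 0xEC = 11101100 → 3-byte char (#9). Advance 3.
Reached end at offset 28 after 9 code points.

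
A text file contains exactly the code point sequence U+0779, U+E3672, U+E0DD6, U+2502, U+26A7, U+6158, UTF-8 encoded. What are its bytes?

U+0779: 2-byte form → DD B9.
U+E3672: 4-byte form → F3 A3 99 B2.
U+E0DD6: 4-byte form → F3 A0 B7 96.
U+2502: 3-byte form → E2 94 82.
U+26A7: 3-byte form → E2 9A A7.
U+6158: 3-byte form → E6 85 98.
Concatenated (19 bytes): DD B9 F3 A3 99 B2 F3 A0 B7 96 E2 94 82 E2 9A A7 E6 85 98.

DD B9 F3 A3 99 B2 F3 A0 B7 96 E2 94 82 E2 9A A7 E6 85 98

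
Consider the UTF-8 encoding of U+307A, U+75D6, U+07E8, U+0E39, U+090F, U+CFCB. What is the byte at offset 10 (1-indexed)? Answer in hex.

1-indexed offset 10 is 0-indexed offset 9.
U+307A → 3-byte form E3 81 BA at offsets 0–2.
U+75D6 → 3-byte form E7 97 96 at offsets 3–5.
U+07E8 → 2-byte form DF A8 at offsets 6–7.
U+0E39 → 3-byte form E0 B8 B9 at offsets 8–10.
Offset 9 falls in char 4's range; it's byte 2 of E0 B8 B9 = 0xB8.

0xB8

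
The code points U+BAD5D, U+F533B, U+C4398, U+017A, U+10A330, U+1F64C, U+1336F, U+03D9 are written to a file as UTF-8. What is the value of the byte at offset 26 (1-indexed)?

1-indexed offset 26 is 0-indexed offset 25.
U+BAD5D → 4-byte form F2 BA B5 9D at offsets 0–3.
U+F533B → 4-byte form F3 B5 8C BB at offsets 4–7.
U+C4398 → 4-byte form F3 84 8E 98 at offsets 8–11.
U+017A → 2-byte form C5 BA at offsets 12–13.
U+10A330 → 4-byte form F4 8A 8C B0 at offsets 14–17.
U+1F64C → 4-byte form F0 9F 99 8C at offsets 18–21.
U+1336F → 4-byte form F0 93 8D AF at offsets 22–25.
Offset 25 falls in char 7's range; it's byte 4 of F0 93 8D AF = 0xAF.

0xAF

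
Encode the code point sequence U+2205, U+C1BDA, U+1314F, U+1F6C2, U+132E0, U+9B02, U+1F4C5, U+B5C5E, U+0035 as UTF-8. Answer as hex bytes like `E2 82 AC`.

E2 88 85 F3 81 AF 9A F0 93 85 8F F0 9F 9B 82 F0 93 8B A0 E9 AC 82 F0 9F 93 85 F2 B5 B1 9E 35

U+2205: 3-byte form → E2 88 85.
U+C1BDA: 4-byte form → F3 81 AF 9A.
U+1314F: 4-byte form → F0 93 85 8F.
U+1F6C2: 4-byte form → F0 9F 9B 82.
U+132E0: 4-byte form → F0 93 8B A0.
U+9B02: 3-byte form → E9 AC 82.
U+1F4C5: 4-byte form → F0 9F 93 85.
U+B5C5E: 4-byte form → F2 B5 B1 9E.
U+0035: 1-byte form → 35.
Concatenated (31 bytes): E2 88 85 F3 81 AF 9A F0 93 85 8F F0 9F 9B 82 F0 93 8B A0 E9 AC 82 F0 9F 93 85 F2 B5 B1 9E 35.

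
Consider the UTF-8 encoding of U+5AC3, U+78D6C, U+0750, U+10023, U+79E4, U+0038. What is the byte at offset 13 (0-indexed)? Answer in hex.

U+5AC3 → 3-byte form E5 AB 83 at offsets 0–2.
U+78D6C → 4-byte form F1 B8 B5 AC at offsets 3–6.
U+0750 → 2-byte form DD 90 at offsets 7–8.
U+10023 → 4-byte form F0 90 80 A3 at offsets 9–12.
U+79E4 → 3-byte form E7 A7 A4 at offsets 13–15.
Offset 13 falls in char 5's range; it's byte 1 of E7 A7 A4 = 0xE7.

0xE7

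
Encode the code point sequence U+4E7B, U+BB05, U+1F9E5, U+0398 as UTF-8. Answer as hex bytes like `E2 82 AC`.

U+4E7B: 3-byte form → E4 B9 BB.
U+BB05: 3-byte form → EB AC 85.
U+1F9E5: 4-byte form → F0 9F A7 A5.
U+0398: 2-byte form → CE 98.
Concatenated (12 bytes): E4 B9 BB EB AC 85 F0 9F A7 A5 CE 98.

E4 B9 BB EB AC 85 F0 9F A7 A5 CE 98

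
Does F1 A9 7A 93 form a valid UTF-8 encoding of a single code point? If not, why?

Leading byte 0xF1 = 11110001 → 4-byte form.
Byte 3 is 0x7A = 01111010, which is not 10xxxxxx — expected a continuation byte.

invalid (non-continuation byte where continuation expected)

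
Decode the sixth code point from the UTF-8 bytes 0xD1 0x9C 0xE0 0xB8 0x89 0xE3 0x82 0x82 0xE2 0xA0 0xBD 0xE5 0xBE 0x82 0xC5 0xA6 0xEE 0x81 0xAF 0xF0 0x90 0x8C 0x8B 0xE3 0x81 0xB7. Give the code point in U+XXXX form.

U+0166

Offset 0: leading byte 0xD1 = 11010001 → 2-byte char #1 = D1 9C.
Offset 2: leading byte 0xE0 = 11100000 → 3-byte char #2 = E0 B8 89.
Offset 5: leading byte 0xE3 = 11100011 → 3-byte char #3 = E3 82 82.
Offset 8: leading byte 0xE2 = 11100010 → 3-byte char #4 = E2 A0 BD.
Offset 11: leading byte 0xE5 = 11100101 → 3-byte char #5 = E5 BE 82.
Offset 14: leading byte 0xC5 = 11000101 → 2-byte char #6 = C5 A6.
Leading byte 0xC5 = 11000101 matches 110xxxxx → 2-byte sequence.
Byte 1: 0xC5 = 11000101, payload 00101 (5 bits).
Byte 2: 0xA6 = 10100110 (10xxxxxx ✓), payload 100110.
Concatenate: 00101100110 = 0x166 (11 bits → U+0166).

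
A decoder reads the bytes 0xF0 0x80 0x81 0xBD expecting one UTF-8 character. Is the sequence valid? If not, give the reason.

Leading byte 0xF0 = 11110000 → 4-byte form.
Continuation bytes all match 10xxxxxx. Payload decodes to 0x7D.
But 0x7D < 0x10000, the minimum for a 4-byte sequence — this is an overlong encoding.

invalid (overlong encoding)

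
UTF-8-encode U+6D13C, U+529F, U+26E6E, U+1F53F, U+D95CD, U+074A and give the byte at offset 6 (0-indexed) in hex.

0x9F

U+6D13C → 4-byte form F1 AD 84 BC at offsets 0–3.
U+529F → 3-byte form E5 8A 9F at offsets 4–6.
Offset 6 falls in char 2's range; it's byte 3 of E5 8A 9F = 0x9F.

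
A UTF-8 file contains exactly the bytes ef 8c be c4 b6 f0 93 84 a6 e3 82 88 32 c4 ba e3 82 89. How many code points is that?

7

Byte at offset 0: 0xEF = 11101111 → 3-byte char (#1). Advance 3.
Byte at offset 3: 0xC4 = 11000100 → 2-byte char (#2). Advance 2.
Byte at offset 5: 0xF0 = 11110000 → 4-byte char (#3). Advance 4.
Byte at offset 9: 0xE3 = 11100011 → 3-byte char (#4). Advance 3.
Byte at offset 12: 0x32 = 00110010 → 1-byte char (#5). Advance 1.
Byte at offset 13: 0xC4 = 11000100 → 2-byte char (#6). Advance 2.
Byte at offset 15: 0xE3 = 11100011 → 3-byte char (#7). Advance 3.
Reached end at offset 18 after 7 code points.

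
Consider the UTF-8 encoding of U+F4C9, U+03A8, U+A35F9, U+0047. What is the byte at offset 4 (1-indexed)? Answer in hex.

1-indexed offset 4 is 0-indexed offset 3.
U+F4C9 → 3-byte form EF 93 89 at offsets 0–2.
U+03A8 → 2-byte form CE A8 at offsets 3–4.
Offset 3 falls in char 2's range; it's byte 1 of CE A8 = 0xCE.

0xCE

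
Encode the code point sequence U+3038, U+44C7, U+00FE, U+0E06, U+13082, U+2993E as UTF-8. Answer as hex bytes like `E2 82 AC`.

E3 80 B8 E4 93 87 C3 BE E0 B8 86 F0 93 82 82 F0 A9 A4 BE

U+3038: 3-byte form → E3 80 B8.
U+44C7: 3-byte form → E4 93 87.
U+00FE: 2-byte form → C3 BE.
U+0E06: 3-byte form → E0 B8 86.
U+13082: 4-byte form → F0 93 82 82.
U+2993E: 4-byte form → F0 A9 A4 BE.
Concatenated (19 bytes): E3 80 B8 E4 93 87 C3 BE E0 B8 86 F0 93 82 82 F0 A9 A4 BE.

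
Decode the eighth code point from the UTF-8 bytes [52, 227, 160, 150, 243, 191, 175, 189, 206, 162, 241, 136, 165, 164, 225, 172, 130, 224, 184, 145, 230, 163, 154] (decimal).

Offset 0: leading byte 0x34 = 00110100 → 1-byte char #1 = 34.
Offset 1: leading byte 0xE3 = 11100011 → 3-byte char #2 = E3 A0 96.
Offset 4: leading byte 0xF3 = 11110011 → 4-byte char #3 = F3 BF AF BD.
Offset 8: leading byte 0xCE = 11001110 → 2-byte char #4 = CE A2.
Offset 10: leading byte 0xF1 = 11110001 → 4-byte char #5 = F1 88 A5 A4.
Offset 14: leading byte 0xE1 = 11100001 → 3-byte char #6 = E1 AC 82.
Offset 17: leading byte 0xE0 = 11100000 → 3-byte char #7 = E0 B8 91.
Offset 20: leading byte 0xE6 = 11100110 → 3-byte char #8 = E6 A3 9A.
Leading byte 0xE6 = 11100110 matches 1110xxxx → 3-byte sequence.
Byte 1: 0xE6 = 11100110, payload 0110 (4 bits).
Byte 2: 0xA3 = 10100011 (10xxxxxx ✓), payload 100011.
Byte 3: 0x9A = 10011010 (10xxxxxx ✓), payload 011010.
Concatenate: 0110100011011010 = 0x68DA (16 bits → U+68DA).

U+68DA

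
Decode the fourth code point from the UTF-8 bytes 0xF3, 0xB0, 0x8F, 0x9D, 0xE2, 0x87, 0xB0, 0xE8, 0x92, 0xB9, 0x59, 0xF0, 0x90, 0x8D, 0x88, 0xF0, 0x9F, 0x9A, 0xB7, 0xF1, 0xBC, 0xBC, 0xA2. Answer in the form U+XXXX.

Offset 0: leading byte 0xF3 = 11110011 → 4-byte char #1 = F3 B0 8F 9D.
Offset 4: leading byte 0xE2 = 11100010 → 3-byte char #2 = E2 87 B0.
Offset 7: leading byte 0xE8 = 11101000 → 3-byte char #3 = E8 92 B9.
Offset 10: leading byte 0x59 = 01011001 → 1-byte char #4 = 59.
Leading byte 0x59 = 01011001 matches 0xxxxxxx → 1-byte sequence.
Byte 1: 0x59 = 01011001, payload 1011001 (7 bits).
Concatenate: 1011001 = 0x59 (7 bits → U+0059).

U+0059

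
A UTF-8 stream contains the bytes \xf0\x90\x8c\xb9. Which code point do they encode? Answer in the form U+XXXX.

U+10339

Leading byte 0xF0 = 11110000 matches 11110xxx → 4-byte sequence.
Byte 1: 0xF0 = 11110000, payload 000 (3 bits).
Byte 2: 0x90 = 10010000 (10xxxxxx ✓), payload 010000.
Byte 3: 0x8C = 10001100 (10xxxxxx ✓), payload 001100.
Byte 4: 0xB9 = 10111001 (10xxxxxx ✓), payload 111001.
Concatenate: 000010000001100111001 = 0x10339 (21 bits → U+10339).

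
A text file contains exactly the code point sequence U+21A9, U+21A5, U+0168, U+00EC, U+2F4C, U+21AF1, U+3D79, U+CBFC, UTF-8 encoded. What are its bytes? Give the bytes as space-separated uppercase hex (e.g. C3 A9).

U+21A9: 3-byte form → E2 86 A9.
U+21A5: 3-byte form → E2 86 A5.
U+0168: 2-byte form → C5 A8.
U+00EC: 2-byte form → C3 AC.
U+2F4C: 3-byte form → E2 BD 8C.
U+21AF1: 4-byte form → F0 A1 AB B1.
U+3D79: 3-byte form → E3 B5 B9.
U+CBFC: 3-byte form → EC AF BC.
Concatenated (23 bytes): E2 86 A9 E2 86 A5 C5 A8 C3 AC E2 BD 8C F0 A1 AB B1 E3 B5 B9 EC AF BC.

E2 86 A9 E2 86 A5 C5 A8 C3 AC E2 BD 8C F0 A1 AB B1 E3 B5 B9 EC AF BC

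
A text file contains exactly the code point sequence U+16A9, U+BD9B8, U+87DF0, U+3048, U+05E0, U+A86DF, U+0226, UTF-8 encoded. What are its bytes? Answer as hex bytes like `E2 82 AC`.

E1 9A A9 F2 BD A6 B8 F2 87 B7 B0 E3 81 88 D7 A0 F2 A8 9B 9F C8 A6

U+16A9: 3-byte form → E1 9A A9.
U+BD9B8: 4-byte form → F2 BD A6 B8.
U+87DF0: 4-byte form → F2 87 B7 B0.
U+3048: 3-byte form → E3 81 88.
U+05E0: 2-byte form → D7 A0.
U+A86DF: 4-byte form → F2 A8 9B 9F.
U+0226: 2-byte form → C8 A6.
Concatenated (22 bytes): E1 9A A9 F2 BD A6 B8 F2 87 B7 B0 E3 81 88 D7 A0 F2 A8 9B 9F C8 A6.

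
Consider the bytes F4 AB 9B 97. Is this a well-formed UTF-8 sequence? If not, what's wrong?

Leading byte 0xF4 = 11110100 → 4-byte form.
Payload = 0x12B6D7, which exceeds U+10FFFF, the maximum Unicode code point. (Leading bytes F5–FF, or F4 followed by ≥ 0x90, are invalid.)

invalid (encodes a value above U+10FFFF)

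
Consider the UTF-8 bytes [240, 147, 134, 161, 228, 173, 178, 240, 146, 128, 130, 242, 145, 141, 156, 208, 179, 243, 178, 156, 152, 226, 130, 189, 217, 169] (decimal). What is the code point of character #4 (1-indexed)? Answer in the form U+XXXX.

U+9135C

Offset 0: leading byte 0xF0 = 11110000 → 4-byte char #1 = F0 93 86 A1.
Offset 4: leading byte 0xE4 = 11100100 → 3-byte char #2 = E4 AD B2.
Offset 7: leading byte 0xF0 = 11110000 → 4-byte char #3 = F0 92 80 82.
Offset 11: leading byte 0xF2 = 11110010 → 4-byte char #4 = F2 91 8D 9C.
Leading byte 0xF2 = 11110010 matches 11110xxx → 4-byte sequence.
Byte 1: 0xF2 = 11110010, payload 010 (3 bits).
Byte 2: 0x91 = 10010001 (10xxxxxx ✓), payload 010001.
Byte 3: 0x8D = 10001101 (10xxxxxx ✓), payload 001101.
Byte 4: 0x9C = 10011100 (10xxxxxx ✓), payload 011100.
Concatenate: 010010001001101011100 = 0x9135C (21 bits → U+9135C).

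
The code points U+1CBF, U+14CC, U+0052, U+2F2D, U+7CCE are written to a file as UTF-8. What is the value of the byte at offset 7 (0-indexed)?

0xE2

U+1CBF → 3-byte form E1 B2 BF at offsets 0–2.
U+14CC → 3-byte form E1 93 8C at offsets 3–5.
U+0052 → 1-byte form 52 at offsets 6–6.
U+2F2D → 3-byte form E2 BC AD at offsets 7–9.
Offset 7 falls in char 4's range; it's byte 1 of E2 BC AD = 0xE2.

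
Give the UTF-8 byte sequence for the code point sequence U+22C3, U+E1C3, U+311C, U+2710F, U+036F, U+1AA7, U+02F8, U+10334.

U+22C3: 3-byte form → E2 8B 83.
U+E1C3: 3-byte form → EE 87 83.
U+311C: 3-byte form → E3 84 9C.
U+2710F: 4-byte form → F0 A7 84 8F.
U+036F: 2-byte form → CD AF.
U+1AA7: 3-byte form → E1 AA A7.
U+02F8: 2-byte form → CB B8.
U+10334: 4-byte form → F0 90 8C B4.
Concatenated (24 bytes): E2 8B 83 EE 87 83 E3 84 9C F0 A7 84 8F CD AF E1 AA A7 CB B8 F0 90 8C B4.

E2 8B 83 EE 87 83 E3 84 9C F0 A7 84 8F CD AF E1 AA A7 CB B8 F0 90 8C B4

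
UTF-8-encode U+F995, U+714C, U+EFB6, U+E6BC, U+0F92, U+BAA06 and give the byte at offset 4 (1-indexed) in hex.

0xE7

1-indexed offset 4 is 0-indexed offset 3.
U+F995 → 3-byte form EF A6 95 at offsets 0–2.
U+714C → 3-byte form E7 85 8C at offsets 3–5.
Offset 3 falls in char 2's range; it's byte 1 of E7 85 8C = 0xE7.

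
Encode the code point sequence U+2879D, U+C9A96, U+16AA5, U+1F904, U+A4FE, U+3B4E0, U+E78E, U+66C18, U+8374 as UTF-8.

U+2879D: 4-byte form → F0 A8 9E 9D.
U+C9A96: 4-byte form → F3 89 AA 96.
U+16AA5: 4-byte form → F0 96 AA A5.
U+1F904: 4-byte form → F0 9F A4 84.
U+A4FE: 3-byte form → EA 93 BE.
U+3B4E0: 4-byte form → F0 BB 93 A0.
U+E78E: 3-byte form → EE 9E 8E.
U+66C18: 4-byte form → F1 A6 B0 98.
U+8374: 3-byte form → E8 8D B4.
Concatenated (33 bytes): F0 A8 9E 9D F3 89 AA 96 F0 96 AA A5 F0 9F A4 84 EA 93 BE F0 BB 93 A0 EE 9E 8E F1 A6 B0 98 E8 8D B4.

F0 A8 9E 9D F3 89 AA 96 F0 96 AA A5 F0 9F A4 84 EA 93 BE F0 BB 93 A0 EE 9E 8E F1 A6 B0 98 E8 8D B4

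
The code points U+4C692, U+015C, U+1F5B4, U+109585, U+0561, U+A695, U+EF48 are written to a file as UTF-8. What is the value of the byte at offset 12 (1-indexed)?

0x89

1-indexed offset 12 is 0-indexed offset 11.
U+4C692 → 4-byte form F1 8C 9A 92 at offsets 0–3.
U+015C → 2-byte form C5 9C at offsets 4–5.
U+1F5B4 → 4-byte form F0 9F 96 B4 at offsets 6–9.
U+109585 → 4-byte form F4 89 96 85 at offsets 10–13.
Offset 11 falls in char 4's range; it's byte 2 of F4 89 96 85 = 0x89.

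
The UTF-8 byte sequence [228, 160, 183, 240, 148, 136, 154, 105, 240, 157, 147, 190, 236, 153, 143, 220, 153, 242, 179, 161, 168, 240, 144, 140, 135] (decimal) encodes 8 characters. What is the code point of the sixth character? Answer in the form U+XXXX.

Offset 0: leading byte 0xE4 = 11100100 → 3-byte char #1 = E4 A0 B7.
Offset 3: leading byte 0xF0 = 11110000 → 4-byte char #2 = F0 94 88 9A.
Offset 7: leading byte 0x69 = 01101001 → 1-byte char #3 = 69.
Offset 8: leading byte 0xF0 = 11110000 → 4-byte char #4 = F0 9D 93 BE.
Offset 12: leading byte 0xEC = 11101100 → 3-byte char #5 = EC 99 8F.
Offset 15: leading byte 0xDC = 11011100 → 2-byte char #6 = DC 99.
Leading byte 0xDC = 11011100 matches 110xxxxx → 2-byte sequence.
Byte 1: 0xDC = 11011100, payload 11100 (5 bits).
Byte 2: 0x99 = 10011001 (10xxxxxx ✓), payload 011001.
Concatenate: 11100011001 = 0x719 (11 bits → U+0719).

U+0719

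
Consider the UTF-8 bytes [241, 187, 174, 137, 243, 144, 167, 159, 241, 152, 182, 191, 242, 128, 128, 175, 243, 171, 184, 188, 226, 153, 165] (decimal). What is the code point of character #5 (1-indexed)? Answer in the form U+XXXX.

U+EBE3C

Offset 0: leading byte 0xF1 = 11110001 → 4-byte char #1 = F1 BB AE 89.
Offset 4: leading byte 0xF3 = 11110011 → 4-byte char #2 = F3 90 A7 9F.
Offset 8: leading byte 0xF1 = 11110001 → 4-byte char #3 = F1 98 B6 BF.
Offset 12: leading byte 0xF2 = 11110010 → 4-byte char #4 = F2 80 80 AF.
Offset 16: leading byte 0xF3 = 11110011 → 4-byte char #5 = F3 AB B8 BC.
Leading byte 0xF3 = 11110011 matches 11110xxx → 4-byte sequence.
Byte 1: 0xF3 = 11110011, payload 011 (3 bits).
Byte 2: 0xAB = 10101011 (10xxxxxx ✓), payload 101011.
Byte 3: 0xB8 = 10111000 (10xxxxxx ✓), payload 111000.
Byte 4: 0xBC = 10111100 (10xxxxxx ✓), payload 111100.
Concatenate: 011101011111000111100 = 0xEBE3C (21 bits → U+EBE3C).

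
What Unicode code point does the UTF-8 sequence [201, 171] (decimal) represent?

U+026B

Leading byte 0xC9 = 11001001 matches 110xxxxx → 2-byte sequence.
Byte 1: 0xC9 = 11001001, payload 01001 (5 bits).
Byte 2: 0xAB = 10101011 (10xxxxxx ✓), payload 101011.
Concatenate: 01001101011 = 0x26B (11 bits → U+026B).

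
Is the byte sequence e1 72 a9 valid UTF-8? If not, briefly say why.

invalid (non-continuation byte where continuation expected)

Leading byte 0xE1 = 11100001 → 3-byte form.
Byte 2 is 0x72 = 01110010, which is not 10xxxxxx — expected a continuation byte.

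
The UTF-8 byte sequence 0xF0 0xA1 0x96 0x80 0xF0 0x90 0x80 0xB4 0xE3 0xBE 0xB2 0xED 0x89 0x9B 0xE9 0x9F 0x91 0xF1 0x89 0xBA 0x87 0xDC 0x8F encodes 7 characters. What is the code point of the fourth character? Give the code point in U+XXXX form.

Offset 0: leading byte 0xF0 = 11110000 → 4-byte char #1 = F0 A1 96 80.
Offset 4: leading byte 0xF0 = 11110000 → 4-byte char #2 = F0 90 80 B4.
Offset 8: leading byte 0xE3 = 11100011 → 3-byte char #3 = E3 BE B2.
Offset 11: leading byte 0xED = 11101101 → 3-byte char #4 = ED 89 9B.
Leading byte 0xED = 11101101 matches 1110xxxx → 3-byte sequence.
Byte 1: 0xED = 11101101, payload 1101 (4 bits).
Byte 2: 0x89 = 10001001 (10xxxxxx ✓), payload 001001.
Byte 3: 0x9B = 10011011 (10xxxxxx ✓), payload 011011.
Concatenate: 1101001001011011 = 0xD25B (16 bits → U+D25B).

U+D25B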